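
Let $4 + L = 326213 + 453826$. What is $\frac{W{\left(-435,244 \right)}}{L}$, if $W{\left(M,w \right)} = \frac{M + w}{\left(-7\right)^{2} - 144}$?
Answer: $\frac{191}{74103325} \approx 2.5775 \cdot 10^{-6}$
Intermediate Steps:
$W{\left(M,w \right)} = - \frac{M}{95} - \frac{w}{95}$ ($W{\left(M,w \right)} = \frac{M + w}{49 - 144} = \frac{M + w}{-95} = \left(M + w\right) \left(- \frac{1}{95}\right) = - \frac{M}{95} - \frac{w}{95}$)
$L = 780035$ ($L = -4 + \left(326213 + 453826\right) = -4 + 780039 = 780035$)
$\frac{W{\left(-435,244 \right)}}{L} = \frac{\left(- \frac{1}{95}\right) \left(-435\right) - \frac{244}{95}}{780035} = \left(\frac{87}{19} - \frac{244}{95}\right) \frac{1}{780035} = \frac{191}{95} \cdot \frac{1}{780035} = \frac{191}{74103325}$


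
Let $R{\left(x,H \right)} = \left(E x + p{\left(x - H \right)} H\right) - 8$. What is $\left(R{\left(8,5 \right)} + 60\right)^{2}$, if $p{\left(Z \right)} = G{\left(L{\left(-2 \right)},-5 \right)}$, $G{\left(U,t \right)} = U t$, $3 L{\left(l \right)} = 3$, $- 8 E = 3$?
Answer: $576$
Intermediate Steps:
$E = - \frac{3}{8}$ ($E = \left(- \frac{1}{8}\right) 3 = - \frac{3}{8} \approx -0.375$)
$L{\left(l \right)} = 1$ ($L{\left(l \right)} = \frac{1}{3} \cdot 3 = 1$)
$p{\left(Z \right)} = -5$ ($p{\left(Z \right)} = 1 \left(-5\right) = -5$)
$R{\left(x,H \right)} = -8 - 5 H - \frac{3 x}{8}$ ($R{\left(x,H \right)} = \left(- \frac{3 x}{8} - 5 H\right) - 8 = \left(- 5 H - \frac{3 x}{8}\right) - 8 = -8 - 5 H - \frac{3 x}{8}$)
$\left(R{\left(8,5 \right)} + 60\right)^{2} = \left(\left(-8 - 25 - 3\right) + 60\right)^{2} = \left(-36 + 60\right)^{2} = 24^{2} = 576$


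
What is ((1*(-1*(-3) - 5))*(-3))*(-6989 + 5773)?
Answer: -7296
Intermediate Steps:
((1*(-1*(-3) - 5))*(-3))*(-6989 + 5773) = ((1*(3 - 5))*(-3))*(-1216) = ((1*(-2))*(-3))*(-1216) = -2*(-3)*(-1216) = 6*(-1216) = -7296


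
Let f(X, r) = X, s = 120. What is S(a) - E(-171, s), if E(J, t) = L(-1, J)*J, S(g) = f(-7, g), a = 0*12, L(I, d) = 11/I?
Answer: -1888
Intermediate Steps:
a = 0
S(g) = -7
E(J, t) = -11*J (E(J, t) = (11/(-1))*J = (11*(-1))*J = -11*J)
S(a) - E(-171, s) = -7 - (-11)*(-171) = -7 - 1*1881 = -7 - 1881 = -1888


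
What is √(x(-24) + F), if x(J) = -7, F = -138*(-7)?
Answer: √959 ≈ 30.968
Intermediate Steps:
F = 966
√(x(-24) + F) = √(-7 + 966) = √959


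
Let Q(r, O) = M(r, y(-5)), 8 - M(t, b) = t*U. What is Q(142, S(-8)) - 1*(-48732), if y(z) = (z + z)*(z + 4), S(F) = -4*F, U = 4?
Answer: 48172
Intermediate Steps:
y(z) = 2*z*(4 + z) (y(z) = (2*z)*(4 + z) = 2*z*(4 + z))
M(t, b) = 8 - 4*t (M(t, b) = 8 - t*4 = 8 - 4*t)
Q(r, O) = 8 - 4*r
Q(142, S(-8)) - 1*(-48732) = (8 - 4*142) - 1*(-48732) = (8 - 568) + 48732 = -560 + 48732 = 48172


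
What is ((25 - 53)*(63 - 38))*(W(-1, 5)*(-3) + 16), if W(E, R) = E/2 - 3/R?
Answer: -13510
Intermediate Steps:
W(E, R) = E/2 - 3/R (W(E, R) = E*(½) - 3/R = E/2 - 3/R)
((25 - 53)*(63 - 38))*(W(-1, 5)*(-3) + 16) = ((25 - 53)*(63 - 38))*(((½)*(-1) - 3/5)*(-3) + 16) = (-28*25)*((-½ - 3*⅕)*(-3) + 16) = -700*((-½ - ⅗)*(-3) + 16) = -700*(-11/10*(-3) + 16) = -700*(33/10 + 16) = -700*193/10 = -13510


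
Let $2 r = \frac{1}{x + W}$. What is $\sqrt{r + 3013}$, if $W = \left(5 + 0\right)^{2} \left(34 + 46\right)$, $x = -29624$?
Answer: $\frac{\sqrt{574794056019}}{13812} \approx 54.891$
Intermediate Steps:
$W = 2000$ ($W = 5^{2} \cdot 80 = 25 \cdot 80 = 2000$)
$r = - \frac{1}{55248}$ ($r = \frac{1}{2 \left(-29624 + 2000\right)} = \frac{1}{2 \left(-27624\right)} = \frac{1}{2} \left(- \frac{1}{27624}\right) = - \frac{1}{55248} \approx -1.81 \cdot 10^{-5}$)
$\sqrt{r + 3013} = \sqrt{- \frac{1}{55248} + 3013} = \sqrt{\frac{166462223}{55248}} = \frac{\sqrt{574794056019}}{13812}$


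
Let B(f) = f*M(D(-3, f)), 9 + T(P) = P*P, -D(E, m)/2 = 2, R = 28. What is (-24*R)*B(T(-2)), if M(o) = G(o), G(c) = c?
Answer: -13440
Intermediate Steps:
D(E, m) = -4 (D(E, m) = -2*2 = -4)
M(o) = o
T(P) = -9 + P² (T(P) = -9 + P*P = -9 + P²)
B(f) = -4*f (B(f) = f*(-4) = -4*f)
(-24*R)*B(T(-2)) = (-24*28)*(-4*(-9 + (-2)²)) = -(-2688)*(-9 + 4) = -(-2688)*(-5) = -672*20 = -13440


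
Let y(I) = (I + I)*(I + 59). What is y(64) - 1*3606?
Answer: 12138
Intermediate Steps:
y(I) = 2*I*(59 + I) (y(I) = (2*I)*(59 + I) = 2*I*(59 + I))
y(64) - 1*3606 = 2*64*(59 + 64) - 1*3606 = 2*64*123 - 3606 = 15744 - 3606 = 12138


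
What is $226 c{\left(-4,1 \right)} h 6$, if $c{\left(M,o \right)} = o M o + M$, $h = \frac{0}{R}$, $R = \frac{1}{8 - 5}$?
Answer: $0$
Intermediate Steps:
$R = \frac{1}{3} \approx 0.33333$
$h = 0$ ($h = 0 \frac{1}{\frac{1}{3}} = 0 \cdot 3 = 0$)
$c{\left(M,o \right)} = M + M o^{2}$ ($c{\left(M,o \right)} = M o o + M = M o^{2} + M = M + M o^{2}$)
$226 c{\left(-4,1 \right)} h 6 = 226 - 4 \left(1 + 1^{2}\right) 0 \cdot 6 = 226 - 4 \left(1 + 1\right) 0 \cdot 6 = 226 \left(-4\right) 2 \cdot 0 \cdot 6 = 226 \left(-8\right) 0 \cdot 6 = 226 \cdot 0 \cdot 6 = 226 \cdot 0 = 0$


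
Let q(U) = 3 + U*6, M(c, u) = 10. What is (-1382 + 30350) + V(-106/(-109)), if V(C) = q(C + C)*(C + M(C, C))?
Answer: 346081212/11881 ≈ 29129.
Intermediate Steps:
q(U) = 3 + 6*U
V(C) = (3 + 12*C)*(10 + C) (V(C) = (3 + 6*(C + C))*(C + 10) = (3 + 6*(2*C))*(10 + C) = (3 + 12*C)*(10 + C))
(-1382 + 30350) + V(-106/(-109)) = (-1382 + 30350) + 3*(1 + 4*(-106/(-109)))*(10 - 106/(-109)) = 28968 + 3*(1 + 4*(-106*(-1/109)))*(10 - 106*(-1/109)) = 28968 + 3*(1 + 4*(106/109))*(10 + 106/109) = 28968 + 3*(1 + 424/109)*(1196/109) = 28968 + 3*(533/109)*(1196/109) = 28968 + 1912404/11881 = 346081212/11881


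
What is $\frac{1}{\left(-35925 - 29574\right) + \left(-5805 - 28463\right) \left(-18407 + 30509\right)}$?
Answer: $- \frac{1}{414776835} \approx -2.4109 \cdot 10^{-9}$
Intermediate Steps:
$\frac{1}{\left(-35925 - 29574\right) + \left(-5805 - 28463\right) \left(-18407 + 30509\right)} = \frac{1}{-65499 - 414711336} = \frac{1}{-414776835} = - \frac{1}{414776835}$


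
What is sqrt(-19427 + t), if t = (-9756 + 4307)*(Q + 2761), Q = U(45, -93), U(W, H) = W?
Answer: I*sqrt(15309321) ≈ 3912.7*I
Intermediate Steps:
Q = 45
t = -15289894 (t = (-9756 + 4307)*(45 + 2761) = -5449*2806 = -15289894)
sqrt(-19427 + t) = sqrt(-19427 - 15289894) = sqrt(-15309321) = I*sqrt(15309321)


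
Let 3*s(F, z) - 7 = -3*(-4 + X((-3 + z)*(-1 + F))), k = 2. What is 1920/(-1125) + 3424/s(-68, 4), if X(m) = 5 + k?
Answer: -385328/75 ≈ -5137.7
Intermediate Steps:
X(m) = 7 (X(m) = 5 + 2 = 7)
s(F, z) = -⅔ (s(F, z) = 7/3 + (-3*(-4 + 7))/3 = 7/3 + (-3*3)/3 = 7/3 + (⅓)*(-9) = 7/3 - 3 = -⅔)
1920/(-1125) + 3424/s(-68, 4) = 1920/(-1125) + 3424/(-⅔) = 1920*(-1/1125) + 3424*(-3/2) = -128/75 - 5136 = -385328/75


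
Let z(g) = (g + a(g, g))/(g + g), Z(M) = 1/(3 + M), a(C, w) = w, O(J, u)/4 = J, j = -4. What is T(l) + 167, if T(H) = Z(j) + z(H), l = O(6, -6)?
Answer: 167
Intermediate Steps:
O(J, u) = 4*J
l = 24 (l = 4*6 = 24)
z(g) = 1 (z(g) = (g + g)/(g + g) = (2*g)/((2*g)) = (2*g)*(1/(2*g)) = 1)
T(H) = 0 (T(H) = 1/(3 - 4) + 1 = 1/(-1) + 1 = -1 + 1 = 0)
T(l) + 167 = 0 + 167 = 167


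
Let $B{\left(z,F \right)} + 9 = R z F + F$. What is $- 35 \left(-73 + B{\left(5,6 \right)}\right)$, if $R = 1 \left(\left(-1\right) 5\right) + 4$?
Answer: $3710$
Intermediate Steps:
$R = -1$ ($R = 1 \left(-5\right) + 4 = -5 + 4 = -1$)
$B{\left(z,F \right)} = -9 + F - F z$ ($B{\left(z,F \right)} = -9 + \left(- z F + F\right) = -9 - \left(- F + F z\right) = -9 + F - F z$)
$- 35 \left(-73 + B{\left(5,6 \right)}\right) = - 35 \left(-73 - \left(3 + 30\right)\right) = - 35 \left(-73 - 33\right) = \left(-35\right) \left(-106\right) = 3710$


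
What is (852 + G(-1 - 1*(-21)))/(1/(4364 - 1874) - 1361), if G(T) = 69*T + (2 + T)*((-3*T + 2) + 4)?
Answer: -2599560/3388889 ≈ -0.76708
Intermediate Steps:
G(T) = 69*T + (2 + T)*(6 - 3*T) (G(T) = 69*T + (2 + T)*((2 - 3*T) + 4) = 69*T + (2 + T)*(6 - 3*T))
(852 + G(-1 - 1*(-21)))/(1/(4364 - 1874) - 1361) = (852 + (12 - 3*(-1 - 1*(-21))**2 + 69*(-1 - 1*(-21))))/(1/(4364 - 1874) - 1361) = (852 + (12 - 3*(-1 + 21)**2 + 69*(-1 + 21)))/(1/2490 - 1361) = (852 + (12 - 3*20**2 + 69*20))/(1/2490 - 1361) = (852 + (12 - 3*400 + 1380))/(-3388889/2490) = (852 + (12 - 1200 + 1380))*(-2490/3388889) = (852 + 192)*(-2490/3388889) = 1044*(-2490/3388889) = -2599560/3388889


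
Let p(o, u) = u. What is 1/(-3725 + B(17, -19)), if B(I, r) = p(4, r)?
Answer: -1/3744 ≈ -0.00026709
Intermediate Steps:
B(I, r) = r
1/(-3725 + B(17, -19)) = 1/(-3725 - 19) = 1/(-3744) = -1/3744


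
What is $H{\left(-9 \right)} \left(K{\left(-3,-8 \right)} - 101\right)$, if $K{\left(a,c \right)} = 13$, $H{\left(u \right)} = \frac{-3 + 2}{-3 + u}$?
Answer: $- \frac{22}{3} \approx -7.3333$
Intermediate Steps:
$H{\left(u \right)} = - \frac{1}{-3 + u}$
$H{\left(-9 \right)} \left(K{\left(-3,-8 \right)} - 101\right) = - \frac{1}{-3 - 9} \left(13 - 101\right) = - \frac{1}{-12} \left(-88\right) = \left(-1\right) \left(- \frac{1}{12}\right) \left(-88\right) = \frac{1}{12} \left(-88\right) = - \frac{22}{3}$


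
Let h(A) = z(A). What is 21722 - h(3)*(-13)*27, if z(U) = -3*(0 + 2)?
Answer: 19616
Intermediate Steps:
z(U) = -6 (z(U) = -3*2 = -6)
h(A) = -6
21722 - h(3)*(-13)*27 = 21722 - (-6*(-13))*27 = 21722 - 78*27 = 21722 - 1*2106 = 21722 - 2106 = 19616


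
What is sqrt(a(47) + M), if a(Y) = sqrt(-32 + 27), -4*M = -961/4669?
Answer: sqrt(4486909 + 87198244*I*sqrt(5))/9338 ≈ 1.0696 + 1.0453*I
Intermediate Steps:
M = 961/18676 (M = -(-961)/(4*4669) = -1/4*(-961/4669) = 961/18676 ≈ 0.051456)
a(Y) = I*sqrt(5) (a(Y) = sqrt(-5) = I*sqrt(5))
sqrt(a(47) + M) = sqrt(I*sqrt(5) + 961/18676) = sqrt(961/18676 + I*sqrt(5))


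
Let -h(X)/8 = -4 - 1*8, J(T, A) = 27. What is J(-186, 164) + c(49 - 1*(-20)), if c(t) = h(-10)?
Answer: 123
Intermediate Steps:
h(X) = 96 (h(X) = -8*(-4 - 1*8) = -8*(-4 - 8) = -8*(-12) = 96)
c(t) = 96
J(-186, 164) + c(49 - 1*(-20)) = 27 + 96 = 123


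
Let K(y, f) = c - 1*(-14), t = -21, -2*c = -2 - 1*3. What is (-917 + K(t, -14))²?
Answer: 3243601/4 ≈ 8.1090e+5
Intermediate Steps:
c = 5/2 (c = -(-2 - 1*3)/2 = -(-2 - 3)/2 = -½*(-5) = 5/2 ≈ 2.5000)
K(y, f) = 33/2 (K(y, f) = 5/2 - 1*(-14) = 5/2 + 14 = 33/2)
(-917 + K(t, -14))² = (-917 + 33/2)² = (-1801/2)² = 3243601/4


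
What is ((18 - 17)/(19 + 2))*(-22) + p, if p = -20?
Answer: -442/21 ≈ -21.048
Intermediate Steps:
((18 - 17)/(19 + 2))*(-22) + p = ((18 - 17)/(19 + 2))*(-22) - 20 = (1/21)*(-22) - 20 = -22/21 - 20 = -442/21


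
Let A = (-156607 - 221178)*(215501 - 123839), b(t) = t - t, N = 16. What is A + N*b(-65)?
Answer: -34628528670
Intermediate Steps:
b(t) = 0
A = -34628528670 (A = -377785*91662 = -34628528670)
A + N*b(-65) = -34628528670 + 16*0 = -34628528670 + 0 = -34628528670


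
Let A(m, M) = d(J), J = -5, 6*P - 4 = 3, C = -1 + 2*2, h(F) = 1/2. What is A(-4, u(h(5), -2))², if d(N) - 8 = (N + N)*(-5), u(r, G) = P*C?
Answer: 3364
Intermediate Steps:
h(F) = ½ (h(F) = 1*(½) = ½)
C = 3 (C = -1 + 4 = 3)
P = 7/6 (P = ⅔ + (⅙)*3 = ⅔ + ½ = 7/6 ≈ 1.1667)
u(r, G) = 7/2 (u(r, G) = (7/6)*3 = 7/2)
d(N) = 8 - 10*N (d(N) = 8 + (N + N)*(-5) = 8 + (2*N)*(-5) = 8 - 10*N)
A(m, M) = 58 (A(m, M) = 8 - 10*(-5) = 8 + 50 = 58)
A(-4, u(h(5), -2))² = 58² = 3364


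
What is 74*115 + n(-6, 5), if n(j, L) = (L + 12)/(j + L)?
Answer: 8493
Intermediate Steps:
n(j, L) = (12 + L)/(L + j)
74*115 + n(-6, 5) = 74*115 + (12 + 5)/(5 - 6) = 8510 + 17/(-1) = 8510 - 1*17 = 8510 - 17 = 8493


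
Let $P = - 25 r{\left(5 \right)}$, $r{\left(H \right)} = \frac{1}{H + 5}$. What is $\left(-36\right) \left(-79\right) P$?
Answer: $-7110$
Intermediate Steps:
$r{\left(H \right)} = \frac{1}{5 + H}$
$P = - \frac{5}{2}$ ($P = - \frac{25}{5 + 5} = - \frac{25}{10} = \left(-25\right) \frac{1}{10} = - \frac{5}{2} \approx -2.5$)
$\left(-36\right) \left(-79\right) P = \left(-36\right) \left(-79\right) \left(- \frac{5}{2}\right) = 2844 \left(- \frac{5}{2}\right) = -7110$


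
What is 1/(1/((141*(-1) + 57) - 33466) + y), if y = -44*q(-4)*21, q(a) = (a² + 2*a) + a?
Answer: -33550/124000801 ≈ -0.00027056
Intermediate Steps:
q(a) = a² + 3*a
y = -3696 (y = -(-176)*(3 - 4)*21 = -(-176)*(-1)*21 = -44*4*21 = -176*21 = -3696)
1/(1/((141*(-1) + 57) - 33466) + y) = 1/(1/((141*(-1) + 57) - 33466) - 3696) = 1/(1/((-141 + 57) - 33466) - 3696) = 1/(1/(-84 - 33466) - 3696) = 1/(1/(-33550) - 3696) = 1/(-1/33550 - 3696) = 1/(-124000801/33550) = -33550/124000801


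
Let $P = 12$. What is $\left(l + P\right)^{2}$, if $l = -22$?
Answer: $100$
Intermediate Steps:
$\left(l + P\right)^{2} = \left(-22 + 12\right)^{2} = \left(-10\right)^{2} = 100$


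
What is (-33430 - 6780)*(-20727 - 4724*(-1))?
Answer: 643480630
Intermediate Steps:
(-33430 - 6780)*(-20727 - 4724*(-1)) = -40210*(-20727 + 4724) = -40210*(-16003) = 643480630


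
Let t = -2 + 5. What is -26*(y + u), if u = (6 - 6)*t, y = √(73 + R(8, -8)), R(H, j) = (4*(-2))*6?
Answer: -130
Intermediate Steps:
t = 3
R(H, j) = -48 (R(H, j) = -8*6 = -48)
y = 5 (y = √(73 - 48) = √25 = 5)
u = 0 (u = (6 - 6)*3 = 0*3 = 0)
-26*(y + u) = -26*(5 + 0) = -26*5 = -130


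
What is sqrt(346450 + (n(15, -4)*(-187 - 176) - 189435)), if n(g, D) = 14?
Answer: sqrt(151933) ≈ 389.79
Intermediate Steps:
sqrt(346450 + (n(15, -4)*(-187 - 176) - 189435)) = sqrt(346450 + (14*(-187 - 176) - 189435)) = sqrt(346450 + (14*(-363) - 189435)) = sqrt(346450 + (-5082 - 189435)) = sqrt(346450 - 194517) = sqrt(151933)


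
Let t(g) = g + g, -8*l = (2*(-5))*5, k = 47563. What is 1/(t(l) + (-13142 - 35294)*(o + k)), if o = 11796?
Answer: -2/5750225023 ≈ -3.4781e-10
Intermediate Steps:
l = 25/4 (l = -2*(-5)*5/8 = -(-5)*5/4 = -⅛*(-50) = 25/4 ≈ 6.2500)
t(g) = 2*g
1/(t(l) + (-13142 - 35294)*(o + k)) = 1/(2*(25/4) + (-13142 - 35294)*(11796 + 47563)) = 1/(25/2 - 48436*59359) = 1/(25/2 - 2875112524) = 1/(-5750225023/2) = -2/5750225023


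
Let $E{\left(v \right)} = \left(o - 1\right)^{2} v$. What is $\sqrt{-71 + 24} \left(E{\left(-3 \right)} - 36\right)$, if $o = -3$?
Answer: $- 84 i \sqrt{47} \approx - 575.88 i$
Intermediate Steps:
$E{\left(v \right)} = 16 v$ ($E{\left(v \right)} = \left(-3 - 1\right)^{2} v = \left(-4\right)^{2} v = 16 v$)
$\sqrt{-71 + 24} \left(E{\left(-3 \right)} - 36\right) = \sqrt{-71 + 24} \left(16 \left(-3\right) - 36\right) = \sqrt{-47} \left(-48 - 36\right) = i \sqrt{47} \left(-84\right) = - 84 i \sqrt{47}$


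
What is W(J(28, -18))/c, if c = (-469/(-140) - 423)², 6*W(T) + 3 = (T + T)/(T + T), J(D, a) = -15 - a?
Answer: -400/211327347 ≈ -1.8928e-6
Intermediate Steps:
W(T) = -⅓ (W(T) = -½ + ((T + T)/(T + T))/6 = -½ + ((2*T)/((2*T)))/6 = -½ + ((2*T)*(1/(2*T)))/6 = -½ + (⅙)*1 = -½ + ⅙ = -⅓)
c = 70442449/400 (c = (-469*(-1/140) - 423)² = (67/20 - 423)² = (-8393/20)² = 70442449/400 ≈ 1.7611e+5)
W(J(28, -18))/c = -1/(3*70442449/400) = -⅓*400/70442449 = -400/211327347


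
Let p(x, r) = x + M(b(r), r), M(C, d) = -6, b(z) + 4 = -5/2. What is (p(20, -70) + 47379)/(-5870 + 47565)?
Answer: 47393/41695 ≈ 1.1367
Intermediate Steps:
b(z) = -13/2 (b(z) = -4 - 5/2 = -13/2)
p(x, r) = -6 + x (p(x, r) = x - 6 = -6 + x)
(p(20, -70) + 47379)/(-5870 + 47565) = ((-6 + 20) + 47379)/(-5870 + 47565) = (14 + 47379)/41695 = 47393*(1/41695) = 47393/41695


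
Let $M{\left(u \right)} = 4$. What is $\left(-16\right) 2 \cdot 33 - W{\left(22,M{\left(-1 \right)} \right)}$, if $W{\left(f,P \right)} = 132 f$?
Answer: $-3960$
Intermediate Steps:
$\left(-16\right) 2 \cdot 33 - W{\left(22,M{\left(-1 \right)} \right)} = \left(-16\right) 2 \cdot 33 - 132 \cdot 22 = \left(-32\right) 33 - 2904 = -1056 - 2904 = -3960$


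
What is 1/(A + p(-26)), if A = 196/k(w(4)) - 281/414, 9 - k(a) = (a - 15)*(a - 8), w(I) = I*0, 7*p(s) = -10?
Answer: -107226/415295 ≈ -0.25819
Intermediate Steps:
p(s) = -10/7 (p(s) = (⅐)*(-10) = -10/7)
w(I) = 0
k(a) = 9 - (-15 + a)*(-8 + a) (k(a) = 9 - (a - 15)*(a - 8) = 9 - (-15 + a)*(-8 + a))
A = -37445/15318 (A = 196/(-111 - 1*0² + 23*0) - 281/414 = 196/(-111 - 1*0 + 0) - 281*1/414 = 196/(-111 + 0 + 0) - 281/414 = 196/(-111) - 281/414 = 196*(-1/111) - 281/414 = -196/111 - 281/414 = -37445/15318 ≈ -2.4445)
1/(A + p(-26)) = 1/(-37445/15318 - 10/7) = 1/(-415295/107226) = -107226/415295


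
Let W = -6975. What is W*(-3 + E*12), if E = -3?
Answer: 272025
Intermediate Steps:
W*(-3 + E*12) = -6975*(-3 - 3*12) = -6975*(-3 - 36) = -6975*(-39) = 272025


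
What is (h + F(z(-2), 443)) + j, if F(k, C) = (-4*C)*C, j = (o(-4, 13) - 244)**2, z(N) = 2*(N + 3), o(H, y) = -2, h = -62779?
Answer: -787259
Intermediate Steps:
z(N) = 6 + 2*N (z(N) = 2*(3 + N) = 6 + 2*N)
j = 60516 (j = (-2 - 244)**2 = (-246)**2 = 60516)
F(k, C) = -4*C**2
(h + F(z(-2), 443)) + j = (-62779 - 4*443**2) + 60516 = (-62779 - 4*196249) + 60516 = (-62779 - 784996) + 60516 = -847775 + 60516 = -787259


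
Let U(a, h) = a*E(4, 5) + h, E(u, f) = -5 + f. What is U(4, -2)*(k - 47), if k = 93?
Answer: -92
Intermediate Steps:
U(a, h) = h (U(a, h) = a*(-5 + 5) + h = a*0 + h = 0 + h = h)
U(4, -2)*(k - 47) = -2*(93 - 47) = -2*46 = -92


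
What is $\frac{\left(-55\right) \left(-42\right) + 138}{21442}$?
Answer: $\frac{1224}{10721} \approx 0.11417$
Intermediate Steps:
$\frac{\left(-55\right) \left(-42\right) + 138}{21442} = \left(2310 + 138\right) \frac{1}{21442} = 2448 \cdot \frac{1}{21442} = \frac{1224}{10721}$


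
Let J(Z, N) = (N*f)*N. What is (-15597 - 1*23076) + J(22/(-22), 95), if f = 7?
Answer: 24502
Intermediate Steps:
J(Z, N) = 7*N² (J(Z, N) = (N*7)*N = (7*N)*N = 7*N²)
(-15597 - 1*23076) + J(22/(-22), 95) = (-15597 - 1*23076) + 7*95² = (-15597 - 23076) + 7*9025 = -38673 + 63175 = 24502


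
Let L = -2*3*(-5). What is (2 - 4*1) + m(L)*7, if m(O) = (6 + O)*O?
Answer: 7558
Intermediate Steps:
L = 30 (L = -2*3*(-5) = -6*(-5) = 30)
m(O) = O*(6 + O)
(2 - 4*1) + m(L)*7 = (2 - 4*1) + (30*(6 + 30))*7 = (2 - 4) + (30*36)*7 = -2 + 1080*7 = -2 + 7560 = 7558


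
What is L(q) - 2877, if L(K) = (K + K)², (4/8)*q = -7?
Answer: -2093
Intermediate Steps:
q = -14 (q = 2*(-7) = -14)
L(K) = 4*K² (L(K) = (2*K)² = 4*K²)
L(q) - 2877 = 4*(-14)² - 2877 = 4*196 - 2877 = 784 - 2877 = -2093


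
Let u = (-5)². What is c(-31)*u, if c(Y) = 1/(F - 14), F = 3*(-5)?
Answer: -25/29 ≈ -0.86207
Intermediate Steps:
F = -15
u = 25
c(Y) = -1/29 (c(Y) = 1/(-15 - 14) = 1/(-29) = -1/29)
c(-31)*u = -1/29*25 = -25/29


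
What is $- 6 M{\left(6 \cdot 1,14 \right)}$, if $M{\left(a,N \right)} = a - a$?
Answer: $0$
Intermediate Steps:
$M{\left(a,N \right)} = 0$
$- 6 M{\left(6 \cdot 1,14 \right)} = \left(-6\right) 0 = 0$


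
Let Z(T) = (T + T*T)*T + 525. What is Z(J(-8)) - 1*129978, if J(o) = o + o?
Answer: -133293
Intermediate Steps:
J(o) = 2*o
Z(T) = 525 + T*(T + T**2) (Z(T) = (T + T**2)*T + 525 = T*(T + T**2) + 525 = 525 + T*(T + T**2))
Z(J(-8)) - 1*129978 = (525 + (2*(-8))**2 + (2*(-8))**3) - 1*129978 = (525 + (-16)**2 + (-16)**3) - 129978 = (525 + 256 - 4096) - 129978 = -3315 - 129978 = -133293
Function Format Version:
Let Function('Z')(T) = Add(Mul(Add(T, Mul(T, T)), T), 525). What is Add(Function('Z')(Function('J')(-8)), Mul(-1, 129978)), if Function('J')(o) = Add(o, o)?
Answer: -133293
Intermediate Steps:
Function('J')(o) = Mul(2, o)
Function('Z')(T) = Add(525, Mul(T, Add(T, Pow(T, 2)))) (Function('Z')(T) = Add(Mul(Add(T, Pow(T, 2)), T), 525) = Add(Mul(T, Add(T, Pow(T, 2))), 525) = Add(525, Mul(T, Add(T, Pow(T, 2)))))
Add(Function('Z')(Function('J')(-8)), Mul(-1, 129978)) = Add(Add(525, Pow(Mul(2, -8), 2), Pow(Mul(2, -8), 3)), Mul(-1, 129978)) = Add(Add(525, Pow(-16, 2), Pow(-16, 3)), -129978) = Add(Add(525, 256, -4096), -129978) = Add(-3315, -129978) = -133293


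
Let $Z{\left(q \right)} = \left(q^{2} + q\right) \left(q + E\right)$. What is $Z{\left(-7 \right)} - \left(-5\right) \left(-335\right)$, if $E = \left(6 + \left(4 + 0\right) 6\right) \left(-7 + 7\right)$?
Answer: $-1969$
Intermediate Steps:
$E = 0$ ($E = \left(6 + 4 \cdot 6\right) 0 = \left(6 + 24\right) 0 = 30 \cdot 0 = 0$)
$Z{\left(q \right)} = q \left(q + q^{2}\right)$ ($Z{\left(q \right)} = \left(q^{2} + q\right) \left(q + 0\right) = \left(q + q^{2}\right) q = q \left(q + q^{2}\right)$)
$Z{\left(-7 \right)} - \left(-5\right) \left(-335\right) = \left(-7\right)^{2} \left(1 - 7\right) - \left(-5\right) \left(-335\right) = 49 \left(-6\right) - 1675 = -294 - 1675 = -1969$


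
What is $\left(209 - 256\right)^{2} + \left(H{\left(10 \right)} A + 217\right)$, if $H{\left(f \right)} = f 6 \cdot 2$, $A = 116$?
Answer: $16346$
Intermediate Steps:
$H{\left(f \right)} = 12 f$ ($H{\left(f \right)} = 6 f 2 = 12 f$)
$\left(209 - 256\right)^{2} + \left(H{\left(10 \right)} A + 217\right) = \left(209 - 256\right)^{2} + \left(12 \cdot 10 \cdot 116 + 217\right) = \left(-47\right)^{2} + \left(120 \cdot 116 + 217\right) = 2209 + \left(13920 + 217\right) = 2209 + 14137 = 16346$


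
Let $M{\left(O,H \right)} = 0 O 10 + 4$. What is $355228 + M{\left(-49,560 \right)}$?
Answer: $355232$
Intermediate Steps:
$M{\left(O,H \right)} = 4$ ($M{\left(O,H \right)} = 0 \cdot 10 + 4 = 0 + 4 = 4$)
$355228 + M{\left(-49,560 \right)} = 355228 + 4 = 355232$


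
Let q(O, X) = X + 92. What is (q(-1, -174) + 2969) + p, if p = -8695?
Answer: -5808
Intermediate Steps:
q(O, X) = 92 + X
(q(-1, -174) + 2969) + p = ((92 - 174) + 2969) - 8695 = (-82 + 2969) - 8695 = 2887 - 8695 = -5808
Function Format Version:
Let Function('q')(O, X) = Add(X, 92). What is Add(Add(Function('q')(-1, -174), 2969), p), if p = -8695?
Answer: -5808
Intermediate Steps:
Function('q')(O, X) = Add(92, X)
Add(Add(Function('q')(-1, -174), 2969), p) = Add(Add(Add(92, -174), 2969), -8695) = Add(Add(-82, 2969), -8695) = Add(2887, -8695) = -5808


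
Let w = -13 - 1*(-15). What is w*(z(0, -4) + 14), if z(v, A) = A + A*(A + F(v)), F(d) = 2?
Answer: 36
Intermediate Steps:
w = 2 (w = -13 + 15 = 2)
z(v, A) = A + A*(2 + A) (z(v, A) = A + A*(A + 2) = A + A*(2 + A))
w*(z(0, -4) + 14) = 2*(-4*(3 - 4) + 14) = 2*(-4*(-1) + 14) = 2*(4 + 14) = 2*18 = 36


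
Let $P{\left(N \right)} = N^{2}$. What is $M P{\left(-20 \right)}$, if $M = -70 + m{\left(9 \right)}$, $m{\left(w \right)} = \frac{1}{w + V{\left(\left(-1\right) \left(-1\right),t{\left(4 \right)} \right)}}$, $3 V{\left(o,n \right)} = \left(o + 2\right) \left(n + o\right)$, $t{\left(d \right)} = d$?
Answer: $- \frac{195800}{7} \approx -27971.0$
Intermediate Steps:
$V{\left(o,n \right)} = \frac{\left(2 + o\right) \left(n + o\right)}{3}$ ($V{\left(o,n \right)} = \frac{\left(o + 2\right) \left(n + o\right)}{3} = \frac{\left(2 + o\right) \left(n + o\right)}{3}$)
$m{\left(w \right)} = \frac{1}{5 + w}$ ($m{\left(w \right)} = \frac{1}{w + \left(\frac{\left(\left(-1\right) \left(-1\right)\right)^{2}}{3} + \frac{2}{3} \cdot 4 + \frac{2 \left(\left(-1\right) \left(-1\right)\right)}{3} + \frac{1}{3} \cdot 4 \left(\left(-1\right) \left(-1\right)\right)\right)} = \frac{1}{w + \left(\frac{1^{2}}{3} + \frac{8}{3} + \frac{2}{3} \cdot 1 + \frac{1}{3} \cdot 4 \cdot 1\right)} = \frac{1}{w + \left(\frac{1}{3} \cdot 1 + \frac{8}{3} + \frac{2}{3} + \frac{4}{3}\right)} = \frac{1}{w + \left(\frac{1}{3} + \frac{8}{3} + \frac{2}{3} + \frac{4}{3}\right)} = \frac{1}{w + 5} = \frac{1}{5 + w}$)
$M = - \frac{979}{14}$ ($M = -70 + \frac{1}{5 + 9} = -70 + \frac{1}{14} = - \frac{979}{14} \approx -69.929$)
$M P{\left(-20 \right)} = - \frac{979 \left(-20\right)^{2}}{14} = \left(- \frac{979}{14}\right) 400 = - \frac{195800}{7}$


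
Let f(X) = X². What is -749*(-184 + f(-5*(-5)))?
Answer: -330309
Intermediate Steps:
-749*(-184 + f(-5*(-5))) = -749*(-184 + (-5*(-5))²) = -749*(-184 + 25²) = -749*(-184 + 625) = -749*441 = -330309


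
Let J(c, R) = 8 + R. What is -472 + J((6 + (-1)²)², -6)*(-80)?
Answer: -632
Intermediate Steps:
-472 + J((6 + (-1)²)², -6)*(-80) = -472 + (8 - 6)*(-80) = -472 + 2*(-80) = -472 - 160 = -632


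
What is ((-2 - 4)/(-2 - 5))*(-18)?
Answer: -108/7 ≈ -15.429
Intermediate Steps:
((-2 - 4)/(-2 - 5))*(-18) = -6/(-7)*(-18) = -6*(-⅐)*(-18) = (6/7)*(-18) = -108/7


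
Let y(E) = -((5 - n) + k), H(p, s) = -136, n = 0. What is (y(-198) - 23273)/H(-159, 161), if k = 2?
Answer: 2910/17 ≈ 171.18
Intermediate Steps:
y(E) = -7 (y(E) = -((5 - 1*0) + 2) = -((5 + 0) + 2) = -(5 + 2) = -1*7 = -7)
(y(-198) - 23273)/H(-159, 161) = (-7 - 23273)/(-136) = -23280*(-1/136) = 2910/17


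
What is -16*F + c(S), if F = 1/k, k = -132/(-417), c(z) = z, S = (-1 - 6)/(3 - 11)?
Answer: -4371/88 ≈ -49.670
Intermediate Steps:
S = 7/8 (S = -7/(-8) = -7*(-1/8) = 7/8 ≈ 0.87500)
k = 44/139 (k = -132*(-1/417) = 44/139 ≈ 0.31655)
F = 139/44 (F = 1/(44/139) = 139/44 ≈ 3.1591)
-16*F + c(S) = -16*139/44 + 7/8 = -556/11 + 7/8 = -4371/88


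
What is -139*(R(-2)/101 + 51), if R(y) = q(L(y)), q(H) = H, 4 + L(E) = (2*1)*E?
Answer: -714877/101 ≈ -7078.0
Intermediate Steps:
L(E) = -4 + 2*E (L(E) = -4 + (2*1)*E = -4 + 2*E)
R(y) = -4 + 2*y
-139*(R(-2)/101 + 51) = -139*((-4 + 2*(-2))/101 + 51) = -139*((-4 - 4)*(1/101) + 51) = -139*(-8*1/101 + 51) = -139*(-8/101 + 51) = -139*5143/101 = -714877/101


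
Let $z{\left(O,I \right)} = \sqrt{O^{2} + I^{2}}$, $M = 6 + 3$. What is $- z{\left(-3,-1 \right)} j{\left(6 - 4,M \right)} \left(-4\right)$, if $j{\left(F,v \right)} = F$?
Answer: $8 \sqrt{10} \approx 25.298$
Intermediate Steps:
$M = 9$
$z{\left(O,I \right)} = \sqrt{I^{2} + O^{2}}$
$- z{\left(-3,-1 \right)} j{\left(6 - 4,M \right)} \left(-4\right) = - \sqrt{\left(-1\right)^{2} + \left(-3\right)^{2}} \left(6 - 4\right) \left(-4\right) = - \sqrt{1 + 9} \cdot 2 \left(-4\right) = - \sqrt{10} \cdot 2 \left(-4\right) = - 2 \sqrt{10} \left(-4\right) = - \left(-8\right) \sqrt{10} = 8 \sqrt{10}$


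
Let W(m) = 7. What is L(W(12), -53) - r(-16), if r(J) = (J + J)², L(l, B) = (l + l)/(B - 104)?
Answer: -160782/157 ≈ -1024.1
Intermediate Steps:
L(l, B) = 2*l/(-104 + B) (L(l, B) = (2*l)/(-104 + B) = 2*l/(-104 + B))
r(J) = 4*J² (r(J) = (2*J)² = 4*J²)
L(W(12), -53) - r(-16) = 2*7/(-104 - 53) - 4*(-16)² = 2*7/(-157) - 4*256 = 2*7*(-1/157) - 1*1024 = -14/157 - 1024 = -160782/157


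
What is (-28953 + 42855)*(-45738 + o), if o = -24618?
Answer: -978089112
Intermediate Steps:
(-28953 + 42855)*(-45738 + o) = (-28953 + 42855)*(-45738 - 24618) = 13902*(-70356) = -978089112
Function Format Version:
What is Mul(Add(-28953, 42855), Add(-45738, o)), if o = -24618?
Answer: -978089112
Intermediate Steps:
Mul(Add(-28953, 42855), Add(-45738, o)) = Mul(Add(-28953, 42855), Add(-45738, -24618)) = Mul(13902, -70356) = -978089112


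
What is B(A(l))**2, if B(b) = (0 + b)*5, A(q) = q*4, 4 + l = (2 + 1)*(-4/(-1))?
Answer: 25600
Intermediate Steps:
l = 8 (l = -4 + (2 + 1)*(-4/(-1)) = -4 + 3*(-4*(-1)) = -4 + 3*4 = -4 + 12 = 8)
A(q) = 4*q
B(b) = 5*b (B(b) = b*5 = 5*b)
B(A(l))**2 = (5*(4*8))**2 = (5*32)**2 = 160**2 = 25600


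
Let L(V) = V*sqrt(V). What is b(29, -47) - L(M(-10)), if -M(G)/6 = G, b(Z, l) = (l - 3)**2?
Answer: 2500 - 120*sqrt(15) ≈ 2035.2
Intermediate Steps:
b(Z, l) = (-3 + l)**2
M(G) = -6*G
L(V) = V**(3/2)
b(29, -47) - L(M(-10)) = (-3 - 47)**2 - (-6*(-10))**(3/2) = (-50)**2 - 60**(3/2) = 2500 - 120*sqrt(15)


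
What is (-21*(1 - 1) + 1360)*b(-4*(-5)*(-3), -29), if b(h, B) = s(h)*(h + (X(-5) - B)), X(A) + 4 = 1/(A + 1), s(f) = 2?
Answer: -95880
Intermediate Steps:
X(A) = -4 + 1/(1 + A) (X(A) = -4 + 1/(A + 1) = -4 + 1/(1 + A))
b(h, B) = -17/2 - 2*B + 2*h (b(h, B) = 2*(h + ((-3 - 4*(-5))/(1 - 5) - B)) = 2*(h + ((-3 + 20)/(-4) - B)) = 2*(h + (-1/4*17 - B)) = 2*(h + (-17/4 - B)) = 2*(-17/4 + h - B) = -17/2 - 2*B + 2*h)
(-21*(1 - 1) + 1360)*b(-4*(-5)*(-3), -29) = (-21*(1 - 1) + 1360)*(-17/2 - 2*(-29) + 2*(-4*(-5)*(-3))) = (-21*0 + 1360)*(-17/2 + 58 + 2*(20*(-3))) = (0 + 1360)*(-17/2 + 58 + 2*(-60)) = 1360*(-17/2 + 58 - 120) = 1360*(-141/2) = -95880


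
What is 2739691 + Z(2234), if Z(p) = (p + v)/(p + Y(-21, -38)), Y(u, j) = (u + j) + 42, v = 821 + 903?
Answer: 6073898905/2217 ≈ 2.7397e+6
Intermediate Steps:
v = 1724
Y(u, j) = 42 + j + u (Y(u, j) = (j + u) + 42 = 42 + j + u)
Z(p) = (1724 + p)/(-17 + p) (Z(p) = (p + 1724)/(p + (42 - 38 - 21)) = (1724 + p)/(p - 17) = (1724 + p)/(-17 + p))
2739691 + Z(2234) = 2739691 + (1724 + 2234)/(-17 + 2234) = 2739691 + 3958/2217 = 6073898905/2217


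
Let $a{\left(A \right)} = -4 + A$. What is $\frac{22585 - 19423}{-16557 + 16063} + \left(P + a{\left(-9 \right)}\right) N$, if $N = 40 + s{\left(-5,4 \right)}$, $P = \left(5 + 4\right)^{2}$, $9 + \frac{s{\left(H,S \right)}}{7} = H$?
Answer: $- \frac{975749}{247} \approx -3950.4$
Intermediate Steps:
$s{\left(H,S \right)} = -63 + 7 H$
$P = 81$ ($P = 9^{2} = 81$)
$N = -58$ ($N = 40 + \left(-63 + 7 \left(-5\right)\right) = 40 - 98 = -58$)
$\frac{22585 - 19423}{-16557 + 16063} + \left(P + a{\left(-9 \right)}\right) N = \frac{22585 - 19423}{-16557 + 16063} + \left(81 - 13\right) \left(-58\right) = \frac{3162}{-494} + \left(81 - 13\right) \left(-58\right) = 3162 \left(- \frac{1}{494}\right) + 68 \left(-58\right) = - \frac{1581}{247} - 3944 = - \frac{975749}{247}$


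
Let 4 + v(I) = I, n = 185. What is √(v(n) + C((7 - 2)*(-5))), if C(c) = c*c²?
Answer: 6*I*√429 ≈ 124.27*I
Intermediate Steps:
C(c) = c³
v(I) = -4 + I
√(v(n) + C((7 - 2)*(-5))) = √((-4 + 185) + ((7 - 2)*(-5))³) = √(181 + (5*(-5))³) = √(181 + (-25)³) = √(181 - 15625) = √(-15444) = 6*I*√429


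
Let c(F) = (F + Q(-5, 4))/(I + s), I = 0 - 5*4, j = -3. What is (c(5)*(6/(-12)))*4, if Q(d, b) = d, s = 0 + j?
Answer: 0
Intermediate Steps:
I = -20 (I = 0 - 20 = -20)
s = -3 (s = 0 - 3 = -3)
c(F) = 5/23 - F/23 (c(F) = (F - 5)/(-20 - 3) = (-5 + F)/(-23) = (-5 + F)*(-1/23) = 5/23 - F/23)
(c(5)*(6/(-12)))*4 = ((5/23 - 1/23*5)*(6/(-12)))*4 = ((5/23 - 5/23)*(6*(-1/12)))*4 = (0*(-½))*4 = 0*4 = 0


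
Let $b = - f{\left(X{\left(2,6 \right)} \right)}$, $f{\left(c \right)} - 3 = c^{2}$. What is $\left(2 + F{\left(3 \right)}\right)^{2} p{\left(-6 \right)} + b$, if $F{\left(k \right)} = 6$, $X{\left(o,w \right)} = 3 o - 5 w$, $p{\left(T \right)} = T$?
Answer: $-963$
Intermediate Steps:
$X{\left(o,w \right)} = - 5 w + 3 o$
$f{\left(c \right)} = 3 + c^{2}$
$b = -579$ ($b = - (3 + \left(\left(-5\right) 6 + 3 \cdot 2\right)^{2}) = - (3 + \left(-30 + 6\right)^{2}) = - (3 + \left(-24\right)^{2}) = - (3 + 576) = \left(-1\right) 579 = -579$)
$\left(2 + F{\left(3 \right)}\right)^{2} p{\left(-6 \right)} + b = \left(2 + 6\right)^{2} \left(-6\right) - 579 = 8^{2} \left(-6\right) - 579 = 64 \left(-6\right) - 579 = -384 - 579 = -963$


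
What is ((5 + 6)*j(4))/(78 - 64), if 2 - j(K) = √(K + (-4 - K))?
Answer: 11/7 - 11*I/7 ≈ 1.5714 - 1.5714*I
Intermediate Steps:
j(K) = 2 - 2*I (j(K) = 2 - √(K + (-4 - K)) = 2 - √(-4) = 2 - 2*I)
((5 + 6)*j(4))/(78 - 64) = ((5 + 6)*(2 - 2*I))/(78 - 64) = (11*(2 - 2*I))/14 = (22 - 22*I)*(1/14) = 11/7 - 11*I/7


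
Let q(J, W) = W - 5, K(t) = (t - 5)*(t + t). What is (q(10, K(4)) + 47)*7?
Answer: 238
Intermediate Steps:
K(t) = 2*t*(-5 + t) (K(t) = (-5 + t)*(2*t) = 2*t*(-5 + t))
q(J, W) = -5 + W
(q(10, K(4)) + 47)*7 = ((-5 + 2*4*(-5 + 4)) + 47)*7 = ((-5 + 2*4*(-1)) + 47)*7 = ((-5 - 8) + 47)*7 = (-13 + 47)*7 = 34*7 = 238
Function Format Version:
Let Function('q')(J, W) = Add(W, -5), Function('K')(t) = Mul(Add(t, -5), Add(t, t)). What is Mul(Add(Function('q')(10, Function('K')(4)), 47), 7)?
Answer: 238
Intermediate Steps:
Function('K')(t) = Mul(2, t, Add(-5, t)) (Function('K')(t) = Mul(Add(-5, t), Mul(2, t)) = Mul(2, t, Add(-5, t)))
Function('q')(J, W) = Add(-5, W)
Mul(Add(Function('q')(10, Function('K')(4)), 47), 7) = Mul(Add(Add(-5, Mul(2, 4, Add(-5, 4))), 47), 7) = Mul(Add(Add(-5, Mul(2, 4, -1)), 47), 7) = Mul(Add(Add(-5, -8), 47), 7) = Mul(Add(-13, 47), 7) = Mul(34, 7) = 238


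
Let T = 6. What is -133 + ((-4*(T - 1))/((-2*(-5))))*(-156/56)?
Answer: -892/7 ≈ -127.43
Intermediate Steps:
-133 + ((-4*(T - 1))/((-2*(-5))))*(-156/56) = -133 + ((-4*(6 - 1))/((-2*(-5))))*(-156/56) = -133 + (-4*5/10)*(-156*1/56) = -133 - 20*1/10*(-39/14) = -133 - 2*(-39/14) = -133 + 39/7 = -892/7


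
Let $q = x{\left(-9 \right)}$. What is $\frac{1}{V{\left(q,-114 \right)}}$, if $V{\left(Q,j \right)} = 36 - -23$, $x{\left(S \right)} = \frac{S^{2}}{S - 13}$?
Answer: $\frac{1}{59} \approx 0.016949$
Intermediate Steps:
$x{\left(S \right)} = \frac{S^{2}}{-13 + S}$
$q = - \frac{81}{22}$ ($q = \frac{\left(-9\right)^{2}}{-13 - 9} = \frac{81}{-22} = 81 \left(- \frac{1}{22}\right) = - \frac{81}{22} \approx -3.6818$)
$V{\left(Q,j \right)} = 59$ ($V{\left(Q,j \right)} = 36 + 23 = 59$)
$\frac{1}{V{\left(q,-114 \right)}} = \frac{1}{59}$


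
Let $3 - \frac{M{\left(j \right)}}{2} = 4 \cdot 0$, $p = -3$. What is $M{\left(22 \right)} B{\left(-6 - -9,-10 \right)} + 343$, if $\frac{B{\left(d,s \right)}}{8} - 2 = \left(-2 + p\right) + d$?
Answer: $343$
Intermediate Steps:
$M{\left(j \right)} = 6$ ($M{\left(j \right)} = 6 - 2 \cdot 4 \cdot 0 = 6 - 0 = 6 + 0 = 6$)
$B{\left(d,s \right)} = -24 + 8 d$ ($B{\left(d,s \right)} = 16 + 8 \left(\left(-2 - 3\right) + d\right) = 16 + 8 \left(-5 + d\right) = 16 + \left(-40 + 8 d\right) = -24 + 8 d$)
$M{\left(22 \right)} B{\left(-6 - -9,-10 \right)} + 343 = 6 \left(-24 + 8 \left(-6 - -9\right)\right) + 343 = 6 \left(-24 + 8 \left(-6 + 9\right)\right) + 343 = 6 \left(-24 + 8 \cdot 3\right) + 343 = 6 \left(-24 + 24\right) + 343 = 6 \cdot 0 + 343 = 0 + 343 = 343$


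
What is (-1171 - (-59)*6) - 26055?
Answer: -26872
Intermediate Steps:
(-1171 - (-59)*6) - 26055 = (-1171 - 1*(-354)) - 26055 = (-1171 + 354) - 26055 = -817 - 26055 = -26872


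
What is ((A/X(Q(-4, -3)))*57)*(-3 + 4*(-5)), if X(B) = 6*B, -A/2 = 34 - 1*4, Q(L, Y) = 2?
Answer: 6555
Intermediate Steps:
A = -60 (A = -2*(34 - 1*4) = -2*(34 - 4) = -2*30 = -60)
((A/X(Q(-4, -3)))*57)*(-3 + 4*(-5)) = (-60/(6*2)*57)*(-3 + 4*(-5)) = (-60/12*57)*(-3 - 20) = (-60*1/12*57)*(-23) = -5*57*(-23) = -285*(-23) = 6555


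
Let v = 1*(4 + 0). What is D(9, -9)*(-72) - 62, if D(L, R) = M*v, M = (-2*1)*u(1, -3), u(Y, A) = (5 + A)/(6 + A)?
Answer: 322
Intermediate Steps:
u(Y, A) = (5 + A)/(6 + A)
M = -4/3 (M = (-2*1)*((5 - 3)/(6 - 3)) = -2*2/3 = -2*⅔ = -4/3 ≈ -1.3333)
v = 4 (v = 1*4 = 4)
D(L, R) = -16/3 (D(L, R) = -4/3*4 = -16/3)
D(9, -9)*(-72) - 62 = -16/3*(-72) - 62 = 384 - 62 = 322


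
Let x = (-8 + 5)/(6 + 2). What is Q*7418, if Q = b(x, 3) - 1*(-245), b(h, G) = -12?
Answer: 1728394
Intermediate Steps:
x = -3/8 ≈ -0.37500
Q = 233 (Q = -12 - 1*(-245) = -12 + 245 = 233)
Q*7418 = 233*7418 = 1728394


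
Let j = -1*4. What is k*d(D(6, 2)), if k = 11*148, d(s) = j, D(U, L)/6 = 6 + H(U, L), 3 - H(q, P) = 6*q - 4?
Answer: -6512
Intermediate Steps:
j = -4
H(q, P) = 7 - 6*q (H(q, P) = 3 - (6*q - 4) = 3 - (-4 + 6*q) = 3 + (4 - 6*q) = 7 - 6*q)
D(U, L) = 78 - 36*U (D(U, L) = 6*(6 + (7 - 6*U)) = 6*(13 - 6*U) = 78 - 36*U)
d(s) = -4
k = 1628
k*d(D(6, 2)) = 1628*(-4) = -6512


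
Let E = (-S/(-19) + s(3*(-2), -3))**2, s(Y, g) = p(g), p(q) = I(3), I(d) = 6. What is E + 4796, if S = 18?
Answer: 1748780/361 ≈ 4844.3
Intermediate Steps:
p(q) = 6
s(Y, g) = 6
E = 17424/361 (E = (-18/(-19) + 6)**2 = (-18*(-1)/19 + 6)**2 = (-1*(-18/19) + 6)**2 = (18/19 + 6)**2 = (132/19)**2 = 17424/361 ≈ 48.266)
E + 4796 = 17424/361 + 4796 = 1748780/361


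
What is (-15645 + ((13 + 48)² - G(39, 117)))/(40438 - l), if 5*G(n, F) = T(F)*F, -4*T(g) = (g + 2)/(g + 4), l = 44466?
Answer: 28842157/9747760 ≈ 2.9589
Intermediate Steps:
T(g) = -(2 + g)/(4*(4 + g)) (T(g) = -(g + 2)/(4*(g + 4)) = -(2 + g)/(4*(4 + g)))
G(n, F) = F*(-2 - F)/(20*(4 + F)) (G(n, F) = (((-2 - F)/(4*(4 + F)))*F)/5 = (F*(-2 - F)/(4*(4 + F)))/5 = F*(-2 - F)/(20*(4 + F)))
(-15645 + ((13 + 48)² - G(39, 117)))/(40438 - l) = (-15645 + ((13 + 48)² - (-1)*117*(2 + 117)/(80 + 20*117)))/(40438 - 1*44466) = (-15645 + (61² - (-1)*117*119/(80 + 2340)))/(40438 - 44466) = (-15645 + (3721 - (-1)*117*119/2420))/(-4028) = (-15645 + (3721 - (-1)*117*119/2420))*(-1/4028) = (-15645 + (3721 - 1*(-13923/2420)))*(-1/4028) = (-15645 + (3721 + 13923/2420))*(-1/4028) = (-15645 + 9018743/2420)*(-1/4028) = -28842157/2420*(-1/4028) = 28842157/9747760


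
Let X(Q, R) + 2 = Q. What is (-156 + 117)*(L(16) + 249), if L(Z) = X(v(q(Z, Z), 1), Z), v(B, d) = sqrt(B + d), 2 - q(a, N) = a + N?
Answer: -9633 - 39*I*sqrt(29) ≈ -9633.0 - 210.02*I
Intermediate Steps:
q(a, N) = 2 - N - a (q(a, N) = 2 - (a + N) = 2 - (N + a) = 2 + (-N - a) = 2 - N - a)
X(Q, R) = -2 + Q
L(Z) = -2 + sqrt(3 - 2*Z) (L(Z) = -2 + sqrt((2 - Z - Z) + 1) = -2 + sqrt((2 - 2*Z) + 1) = -2 + sqrt(3 - 2*Z))
(-156 + 117)*(L(16) + 249) = (-156 + 117)*((-2 + sqrt(3 - 2*16)) + 249) = -39*((-2 + sqrt(3 - 32)) + 249) = -39*((-2 + sqrt(-29)) + 249) = -39*((-2 + I*sqrt(29)) + 249) = -39*(247 + I*sqrt(29)) = -9633 - 39*I*sqrt(29)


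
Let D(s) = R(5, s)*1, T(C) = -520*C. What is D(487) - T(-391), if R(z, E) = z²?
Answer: -203295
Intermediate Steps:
D(s) = 25 (D(s) = 5²*1 = 25*1 = 25)
D(487) - T(-391) = 25 - (-520)*(-391) = 25 - 1*203320 = 25 - 203320 = -203295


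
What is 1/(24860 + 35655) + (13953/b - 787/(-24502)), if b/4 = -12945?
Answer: -607378123421/2559206702780 ≈ -0.23733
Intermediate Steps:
b = -51780 (b = 4*(-12945) = -51780)
1/(24860 + 35655) + (13953/b - 787/(-24502)) = 1/(24860 + 35655) + (13953/(-51780) - 787/(-24502)) = 1/60515 + (13953*(-1/51780) - 787*(-1/24502)) = 1/60515 + (-4651/17260 + 787/24502) = 1/60515 - 50187591/211452260 = -607378123421/2559206702780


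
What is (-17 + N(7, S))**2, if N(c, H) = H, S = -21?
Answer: 1444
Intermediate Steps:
(-17 + N(7, S))**2 = (-17 - 21)**2 = (-38)**2 = 1444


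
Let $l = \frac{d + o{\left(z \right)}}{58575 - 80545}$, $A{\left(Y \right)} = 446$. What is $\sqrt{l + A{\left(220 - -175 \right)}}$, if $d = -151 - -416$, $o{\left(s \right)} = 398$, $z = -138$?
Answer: $\frac{\sqrt{7536890}}{130} \approx 21.118$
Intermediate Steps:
$d = 265$ ($d = -151 + 416 = 265$)
$l = - \frac{51}{1690}$ ($l = \frac{265 + 398}{58575 - 80545} = \frac{663}{-21970} = 663 \left(- \frac{1}{21970}\right) = - \frac{51}{1690} \approx -0.030178$)
$\sqrt{l + A{\left(220 - -175 \right)}} = \sqrt{- \frac{51}{1690} + 446} = \sqrt{\frac{753689}{1690}} = \frac{\sqrt{7536890}}{130}$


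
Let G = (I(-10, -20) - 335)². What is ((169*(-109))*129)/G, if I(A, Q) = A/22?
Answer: -95844463/4538700 ≈ -21.117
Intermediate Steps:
I(A, Q) = A/22 (I(A, Q) = A*(1/22) = A/22)
G = 13616100/121 (G = ((1/22)*(-10) - 335)² = (-5/11 - 335)² = (-3690/11)² = 13616100/121 ≈ 1.1253e+5)
((169*(-109))*129)/G = ((169*(-109))*129)/(13616100/121) = -18421*129*(121/13616100) = -2376309*121/13616100 = -95844463/4538700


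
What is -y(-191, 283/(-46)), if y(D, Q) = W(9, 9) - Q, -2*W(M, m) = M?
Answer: -38/23 ≈ -1.6522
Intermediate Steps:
W(M, m) = -M/2
y(D, Q) = -9/2 - Q (y(D, Q) = -½*9 - Q = -9/2 - Q)
-y(-191, 283/(-46)) = -(-9/2 - 283/(-46)) = -(-9/2 - 283*(-1)/46) = -(-9/2 - 1*(-283/46)) = -(-9/2 + 283/46) = -1*38/23 = -38/23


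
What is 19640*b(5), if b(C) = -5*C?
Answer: -491000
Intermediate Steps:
19640*b(5) = 19640*(-5*5) = 19640*(-25) = -491000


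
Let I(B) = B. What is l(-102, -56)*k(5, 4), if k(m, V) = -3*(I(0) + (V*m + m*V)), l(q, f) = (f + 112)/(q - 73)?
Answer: 192/5 ≈ 38.400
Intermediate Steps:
l(q, f) = (112 + f)/(-73 + q)
k(m, V) = -6*V*m (k(m, V) = -3*(0 + (V*m + m*V)) = -3*(0 + (V*m + V*m)) = -3*(0 + 2*V*m) = -6*V*m)
l(-102, -56)*k(5, 4) = ((112 - 56)/(-73 - 102))*(-6*4*5) = (56/(-175))*(-120) = -1/175*56*(-120) = -8/25*(-120) = 192/5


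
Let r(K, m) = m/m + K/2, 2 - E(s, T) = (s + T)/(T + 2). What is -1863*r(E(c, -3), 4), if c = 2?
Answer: -5589/2 ≈ -2794.5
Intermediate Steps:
E(s, T) = 2 - (T + s)/(2 + T) (E(s, T) = 2 - (s + T)/(T + 2) = 2 - (T + s)/(2 + T))
r(K, m) = 1 + K/2 (r(K, m) = 1 + K*(1/2) = 1 + K/2)
-1863*r(E(c, -3), 4) = -1863*(1 + ((4 - 3 - 1*2)/(2 - 3))/2) = -1863*(1 + ((4 - 3 - 2)/(-1))/2) = -1863*(1 + (-1*(-1))/2) = -1863*(1 + (1/2)*1) = -1863*(1 + 1/2) = -1863*3/2 = -5589/2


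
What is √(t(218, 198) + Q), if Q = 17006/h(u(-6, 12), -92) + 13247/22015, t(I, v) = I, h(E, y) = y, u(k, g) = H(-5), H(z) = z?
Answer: √34616009587530/1012690 ≈ 5.8098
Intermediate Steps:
u(k, g) = -5
Q = -186584183/1012690 (Q = 17006/(-92) + 13247/22015 = 17006*(-1/92) + 13247*(1/22015) = -8503/46 + 13247/22015 = -186584183/1012690 ≈ -184.25)
√(t(218, 198) + Q) = √(218 - 186584183/1012690) = √(34182237/1012690) = √34616009587530/1012690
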